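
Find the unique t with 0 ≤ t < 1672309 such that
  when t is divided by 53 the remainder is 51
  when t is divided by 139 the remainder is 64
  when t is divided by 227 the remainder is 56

From t ≡ 51 (mod 53) write t = 51 + 53s. Substituting into t ≡ 64 (mod 139) gives 53s ≡ 13 (mod 139), and since 53⁻¹ ≡ 21 (mod 139), s ≡ 134. Hence t ≡ 51 + 53·134 = 7153 (mod 7367).
From t ≡ 7153 (mod 7367) write t = 7153 + 7367s. Substituting into t ≡ 56 (mod 227) gives 7367s ≡ 167 (mod 227), and since 103⁻¹ ≡ 108 (mod 227), s ≡ 103. Hence t ≡ 7153 + 7367·103 = 765954 (mod 1672309).

765954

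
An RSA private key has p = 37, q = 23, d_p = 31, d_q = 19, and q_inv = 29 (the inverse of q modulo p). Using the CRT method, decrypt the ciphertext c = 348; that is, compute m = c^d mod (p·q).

m₁ = c^(d_p) mod p: c ≡ 15 (mod 37), and 15^31 mod 37 = 17.
m₂ = c^(d_q) mod q: c ≡ 3 (mod 23), and 3^19 mod 23 = 6.
h = q_inv·(m₁ − m₂) mod p = 29·(17 − 6) mod 37 = 23.
m = m₂ + h·q = 6 + 23·23 = 535.

535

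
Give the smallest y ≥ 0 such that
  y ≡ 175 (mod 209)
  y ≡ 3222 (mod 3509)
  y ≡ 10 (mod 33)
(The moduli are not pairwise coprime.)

gcd(209, 3509) = 11 and 11 | (3222 − 175), so the pair is consistent; merging gives y ≡ 62875 (mod 66671), where 66671 = lcm(209, 3509).
gcd(66671, 33) = 11 and 11 | (10 − 62875), so the pair is consistent; merging gives y ≡ 62875 (mod 200013), where 200013 = lcm(66671, 33).
The solution is unique modulo lcm(209, 3509, 33) = 200013.

62875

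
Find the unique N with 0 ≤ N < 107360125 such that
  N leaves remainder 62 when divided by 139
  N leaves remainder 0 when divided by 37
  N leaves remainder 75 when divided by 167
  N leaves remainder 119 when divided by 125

55653994

The moduli are pairwise coprime; M = 139·37·167·125 = 107360125.
M/139 = 772375; 772375 ≡ 91 (mod 139); 91·55 ≡ 1, so inverse 55.
M/37 = 2901625; 2901625 ≡ 11 (mod 37); 11·27 ≡ 1, so inverse 27.
M/167 = 642875; 642875 ≡ 92 (mod 167); 92·118 ≡ 1, so inverse 118.
M/125 = 858881; 858881 ≡ 6 (mod 125); 6·21 ≡ 1, so inverse 21.
N ≡ 62·772375·55 + 0·2901625·27 + 75·642875·118 + 119·858881·21 = 10469586119.
10469586119 mod 107360125 = 55653994.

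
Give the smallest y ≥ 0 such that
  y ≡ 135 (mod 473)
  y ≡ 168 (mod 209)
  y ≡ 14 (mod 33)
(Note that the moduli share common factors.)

14798

gcd(473, 209) = 11 and 11 | (168 − 135), so the pair is consistent; merging gives y ≡ 5811 (mod 8987), where 8987 = lcm(473, 209).
gcd(8987, 33) = 11 and 11 | (14 − 5811), so the pair is consistent; merging gives y ≡ 14798 (mod 26961), where 26961 = lcm(8987, 33).
The solution is unique modulo lcm(473, 209, 33) = 26961.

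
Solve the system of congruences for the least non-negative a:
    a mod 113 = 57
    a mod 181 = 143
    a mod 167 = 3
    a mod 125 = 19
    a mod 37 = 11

The moduli are pairwise coprime; N = 113·181·167·125·37 = 15797385875.
N/113 = 139799875; 139799875 ≡ 4 (mod 113); 4·85 ≡ 1, so inverse 85.
N/181 = 87278375; 87278375 ≡ 175 (mod 181); 175·30 ≡ 1, so inverse 30.
N/167 = 94595125; 94595125 ≡ 146 (mod 167); 146·159 ≡ 1, so inverse 159.
N/125 = 126379087; 126379087 ≡ 87 (mod 125); 87·23 ≡ 1, so inverse 23.
N/37 = 426956375; 426956375 ≡ 18 (mod 37); 18·35 ≡ 1, so inverse 35.
a ≡ 57·139799875·85 + 143·87278375·30 + 3·94595125·159 + 19·126379087·23 + 11·426956375·35 = 1316482363144.
1316482363144 mod 15797385875 = 5299335519.

5299335519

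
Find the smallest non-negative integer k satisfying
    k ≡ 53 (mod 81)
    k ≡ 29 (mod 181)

From k ≡ 53 (mod 81) write k = 53 + 81t. Substituting into k ≡ 29 (mod 181) gives 81t ≡ 157 (mod 181), and since 81⁻¹ ≡ 38 (mod 181), t ≡ 174. Hence k ≡ 53 + 81·174 = 14147 (mod 14661).

14147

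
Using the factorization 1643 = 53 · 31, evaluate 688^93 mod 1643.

1642

Mod 53: 688 ≡ 52; by Fermat, exponent reduces to 93 mod 52 = 41; 52^41 ≡ 52 (mod 53).
Mod 31: 688 ≡ 6; by Fermat, exponent reduces to 93 mod 30 = 3; 6^3 ≡ 30 (mod 31).
Combine by CRT: x ≡ 52 (mod 53), x ≡ 30 (mod 31) ⇒ x ≡ 1642 (mod 1643).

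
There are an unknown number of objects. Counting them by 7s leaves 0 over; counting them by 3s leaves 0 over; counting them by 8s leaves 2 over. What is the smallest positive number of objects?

The moduli are pairwise coprime; M = 7·3·8 = 168.
M/7 = 24; 24 ≡ 3 (mod 7); 3·5 ≡ 1, so inverse 5.
M/3 = 56; 56 ≡ 2 (mod 3); 2·2 ≡ 1, so inverse 2.
M/8 = 21; 21 ≡ 5 (mod 8); 5·5 ≡ 1, so inverse 5.
N ≡ 0·24·5 + 0·56·2 + 2·21·5 = 210.
210 mod 168 = 42.

42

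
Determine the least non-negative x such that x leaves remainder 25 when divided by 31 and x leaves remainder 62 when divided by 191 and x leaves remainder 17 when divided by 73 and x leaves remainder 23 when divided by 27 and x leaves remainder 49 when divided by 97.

Combine the congruences pairwise.
From x ≡ 25 (mod 31) write x = 25 + 31t. Substituting into x ≡ 62 (mod 191) gives 31t ≡ 37 (mod 191), and since 31⁻¹ ≡ 37 (mod 191), t ≡ 32. Hence x ≡ 25 + 31·32 = 1017 (mod 5921).
From x ≡ 1017 (mod 5921) write x = 1017 + 5921t. Substituting into x ≡ 17 (mod 73) gives 5921t ≡ 22 (mod 73), and since 8⁻¹ ≡ 64 (mod 73), t ≡ 21. Hence x ≡ 1017 + 5921·21 = 125358 (mod 432233).
From x ≡ 125358 (mod 432233) write x = 125358 + 432233t. Substituting into x ≡ 23 (mod 27) gives 432233t ≡ 26 (mod 27), and since 17⁻¹ ≡ 8 (mod 27), t ≡ 19. Hence x ≡ 125358 + 432233·19 = 8337785 (mod 11670291).
From x ≡ 8337785 (mod 11670291) write x = 8337785 + 11670291t. Substituting into x ≡ 49 (mod 97) gives 11670291t ≡ 93 (mod 97), and since 27⁻¹ ≡ 18 (mod 97), t ≡ 25. Hence x ≡ 8337785 + 11670291·25 = 300095060 (mod 1132018227).

300095060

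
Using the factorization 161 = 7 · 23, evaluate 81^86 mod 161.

Mod 7: 81 ≡ 4; by Fermat, exponent reduces to 86 mod 6 = 2; 4^2 ≡ 2 (mod 7).
Mod 23: 81 ≡ 12; by Fermat, exponent reduces to 86 mod 22 = 20; 12^20 ≡ 4 (mod 23).
Combine by CRT: x ≡ 2 (mod 7), x ≡ 4 (mod 23) ⇒ x ≡ 142 (mod 161).

142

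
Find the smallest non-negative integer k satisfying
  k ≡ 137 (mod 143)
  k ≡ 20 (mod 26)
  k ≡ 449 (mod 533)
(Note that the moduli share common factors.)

10576

gcd(143, 26) = 13 and 13 | (20 − 137), so the pair is consistent; merging gives k ≡ 280 (mod 286), where 286 = lcm(143, 26).
gcd(286, 533) = 13 and 13 | (449 − 280), so the pair is consistent; merging gives k ≡ 10576 (mod 11726), where 11726 = lcm(286, 533).
The solution is unique modulo lcm(143, 26, 533) = 11726.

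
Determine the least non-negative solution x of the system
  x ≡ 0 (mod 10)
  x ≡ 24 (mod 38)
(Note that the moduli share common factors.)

gcd(10, 38) = 2 and 2 | (24 − 0), so the pair is consistent; merging gives x ≡ 100 (mod 190), where 190 = lcm(10, 38).
The solution is unique modulo lcm(10, 38) = 190.

100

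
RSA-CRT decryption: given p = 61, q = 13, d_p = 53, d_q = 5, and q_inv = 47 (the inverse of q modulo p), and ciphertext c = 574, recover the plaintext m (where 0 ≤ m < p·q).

m₁ = c^(d_p) mod p: c ≡ 25 (mod 61), and 25^53 mod 61 = 56.
m₂ = c^(d_q) mod q: c ≡ 2 (mod 13), and 2^5 mod 13 = 6.
h = q_inv·(m₁ − m₂) mod p = 47·(56 − 6) mod 61 = 32.
m = m₂ + h·q = 6 + 32·13 = 422.

422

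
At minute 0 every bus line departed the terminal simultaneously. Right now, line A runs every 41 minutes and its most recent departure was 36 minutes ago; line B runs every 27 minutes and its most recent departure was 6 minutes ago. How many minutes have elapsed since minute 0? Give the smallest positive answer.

From t ≡ 36 (mod 41) write t = 36 + 41s. Substituting into t ≡ 6 (mod 27) gives 41s ≡ 24 (mod 27), and since 14⁻¹ ≡ 2 (mod 27), s ≡ 21. Hence t ≡ 36 + 41·21 = 897 (mod 1107).

897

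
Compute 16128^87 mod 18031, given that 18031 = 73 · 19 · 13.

Mod 73: 16128 ≡ 68; by Fermat, exponent reduces to 87 mod 72 = 15; 68^15 ≡ 43 (mod 73).
Mod 19: 16128 ≡ 16; by Fermat, exponent reduces to 87 mod 18 = 15; 16^15 ≡ 7 (mod 19).
Mod 13: 16128 ≡ 8; by Fermat, exponent reduces to 87 mod 12 = 3; 8^3 ≡ 5 (mod 13).
Combine by CRT: x ≡ 43 (mod 73), x ≡ 7 (mod 19), x ≡ 5 (mod 13) ⇒ x ≡ 2306 (mod 18031).

2306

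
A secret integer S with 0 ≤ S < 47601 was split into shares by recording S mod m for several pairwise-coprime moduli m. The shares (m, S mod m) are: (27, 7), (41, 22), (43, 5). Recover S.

From S ≡ 7 (mod 27) write S = 7 + 27t. Substituting into S ≡ 22 (mod 41) gives 27t ≡ 15 (mod 41), and since 27⁻¹ ≡ 38 (mod 41), t ≡ 37. Hence S ≡ 7 + 27·37 = 1006 (mod 1107).
From S ≡ 1006 (mod 1107) write S = 1006 + 1107t. Substituting into S ≡ 5 (mod 43) gives 1107t ≡ 31 (mod 43), and since 32⁻¹ ≡ 39 (mod 43), t ≡ 5. Hence S ≡ 1006 + 1107·5 = 6541 (mod 47601).

6541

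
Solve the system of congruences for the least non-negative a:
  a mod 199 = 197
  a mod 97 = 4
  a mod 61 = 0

162382

The moduli are pairwise coprime; N = 199·97·61 = 1177483.
N/199 = 5917; 5917 ≡ 146 (mod 199); 146·15 ≡ 1, so inverse 15.
N/97 = 12139; 12139 ≡ 14 (mod 97); 14·7 ≡ 1, so inverse 7.
N/61 = 19303; 19303 ≡ 27 (mod 61); 27·52 ≡ 1, so inverse 52.
a ≡ 197·5917·15 + 4·12139·7 + 0·19303·52 = 17824627.
17824627 mod 1177483 = 162382.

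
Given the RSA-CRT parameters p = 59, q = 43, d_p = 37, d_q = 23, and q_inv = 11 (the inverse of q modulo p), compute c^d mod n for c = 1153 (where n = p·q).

2343

m₁ = c^(d_p) mod p: c ≡ 32 (mod 59), and 32^37 mod 59 = 42.
m₂ = c^(d_q) mod q: c ≡ 35 (mod 43), and 35^23 mod 43 = 21.
h = q_inv·(m₁ − m₂) mod p = 11·(42 − 21) mod 59 = 54.
m = m₂ + h·q = 21 + 54·43 = 2343.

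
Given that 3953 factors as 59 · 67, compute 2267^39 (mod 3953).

1019

Mod 59: 2267 ≡ 25; 25^39 ≡ 16 (mod 59).
Mod 67: 2267 ≡ 56; 56^39 ≡ 14 (mod 67).
Combine by CRT: x ≡ 16 (mod 59), x ≡ 14 (mod 67) ⇒ x ≡ 1019 (mod 3953).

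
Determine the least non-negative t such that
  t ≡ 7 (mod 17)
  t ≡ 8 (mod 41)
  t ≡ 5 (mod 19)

The moduli are pairwise coprime; N = 17·41·19 = 13243.
N/17 = 779; 779 ≡ 14 (mod 17); 14·11 ≡ 1, so inverse 11.
N/41 = 323; 323 ≡ 36 (mod 41); 36·8 ≡ 1, so inverse 8.
N/19 = 697; 697 ≡ 13 (mod 19); 13·3 ≡ 1, so inverse 3.
t ≡ 7·779·11 + 8·323·8 + 5·697·3 = 91110.
91110 mod 13243 = 11652.

11652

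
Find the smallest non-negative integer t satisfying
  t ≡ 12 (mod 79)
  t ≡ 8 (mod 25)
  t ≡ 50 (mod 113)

41408

The moduli are pairwise coprime; N = 79·25·113 = 223175.
N/79 = 2825; 2825 ≡ 60 (mod 79); 60·54 ≡ 1, so inverse 54.
N/25 = 8927; 8927 ≡ 2 (mod 25); 2·13 ≡ 1, so inverse 13.
N/113 = 1975; 1975 ≡ 54 (mod 113); 54·90 ≡ 1, so inverse 90.
t ≡ 12·2825·54 + 8·8927·13 + 50·1975·90 = 11646508.
11646508 mod 223175 = 41408.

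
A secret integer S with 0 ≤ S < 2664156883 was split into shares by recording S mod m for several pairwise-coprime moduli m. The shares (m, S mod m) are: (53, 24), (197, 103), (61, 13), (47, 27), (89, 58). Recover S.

1520393110

The moduli are pairwise coprime; N = 53·197·61·47·89 = 2664156883.
N/53 = 50267111; 50267111 ≡ 3 (mod 53); 3·18 ≡ 1, so inverse 18.
N/197 = 13523639; 13523639 ≡ 180 (mod 197); 180·139 ≡ 1, so inverse 139.
N/61 = 43674703; 43674703 ≡ 45 (mod 61); 45·19 ≡ 1, so inverse 19.
N/47 = 56684189; 56684189 ≡ 27 (mod 47); 27·7 ≡ 1, so inverse 7.
N/89 = 29934347; 29934347 ≡ 87 (mod 89); 87·44 ≡ 1, so inverse 44.
S ≡ 24·50267111·18 + 103·13523639·139 + 13·43674703·19 + 27·56684189·7 + 58·29934347·44 = 313226748421.
313226748421 mod 2664156883 = 1520393110.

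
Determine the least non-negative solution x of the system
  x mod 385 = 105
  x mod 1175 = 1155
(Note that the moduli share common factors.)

75180

gcd(385, 1175) = 5 and 5 | (1155 − 105), so the pair is consistent; merging gives x ≡ 75180 (mod 90475), where 90475 = lcm(385, 1175).
The solution is unique modulo lcm(385, 1175) = 90475.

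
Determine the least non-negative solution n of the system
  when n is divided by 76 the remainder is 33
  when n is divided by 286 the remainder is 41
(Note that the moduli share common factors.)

8621

Combine the congruences pairwise.
gcd(76, 286) = 2 and 2 | (41 − 33), so the pair is consistent; merging gives n ≡ 8621 (mod 10868), where 10868 = lcm(76, 286).
The solution is unique modulo lcm(76, 286) = 10868.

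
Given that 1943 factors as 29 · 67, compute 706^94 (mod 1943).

Mod 29: 706 ≡ 10; by Fermat, exponent reduces to 94 mod 28 = 10; 10^10 ≡ 6 (mod 29).
Mod 67: 706 ≡ 36; by Fermat, exponent reduces to 94 mod 66 = 28; 36^28 ≡ 21 (mod 67).
Combine by CRT: x ≡ 6 (mod 29), x ≡ 21 (mod 67) ⇒ x ≡ 557 (mod 1943).

557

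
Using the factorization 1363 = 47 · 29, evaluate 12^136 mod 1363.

204

Mod 47: 12 ≡ 12; by Fermat, exponent reduces to 136 mod 46 = 44; 12^44 ≡ 16 (mod 47).
Mod 29: 12 ≡ 12; by Fermat, exponent reduces to 136 mod 28 = 24; 12^24 ≡ 1 (mod 29).
Combine by CRT: x ≡ 16 (mod 47), x ≡ 1 (mod 29) ⇒ x ≡ 204 (mod 1363).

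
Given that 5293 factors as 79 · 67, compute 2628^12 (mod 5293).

Mod 79: 2628 ≡ 21; 21^12 ≡ 64 (mod 79).
Mod 67: 2628 ≡ 15; 15^12 ≡ 15 (mod 67).
Combine by CRT: x ≡ 64 (mod 79), x ≡ 15 (mod 67) ⇒ x ≡ 2829 (mod 5293).

2829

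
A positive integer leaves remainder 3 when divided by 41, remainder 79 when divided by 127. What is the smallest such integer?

2873

From m ≡ 3 (mod 41) write m = 3 + 41t. Substituting into m ≡ 79 (mod 127) gives 41t ≡ 76 (mod 127), and since 41⁻¹ ≡ 31 (mod 127), t ≡ 70. Hence m ≡ 3 + 41·70 = 2873 (mod 5207).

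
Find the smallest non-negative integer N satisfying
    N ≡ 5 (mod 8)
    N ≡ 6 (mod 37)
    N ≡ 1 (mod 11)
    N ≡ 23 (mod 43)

112597

Combine the congruences pairwise.
From N ≡ 5 (mod 8) write N = 5 + 8t. Substituting into N ≡ 6 (mod 37) gives 8t ≡ 1 (mod 37), and since 8⁻¹ ≡ 14 (mod 37), t ≡ 14. Hence N ≡ 5 + 8·14 = 117 (mod 296).
From N ≡ 117 (mod 296) write N = 117 + 296t. Substituting into N ≡ 1 (mod 11) gives 296t ≡ 5 (mod 11), and since 10⁻¹ ≡ 10 (mod 11), t ≡ 6. Hence N ≡ 117 + 296·6 = 1893 (mod 3256).
From N ≡ 1893 (mod 3256) write N = 1893 + 3256t. Substituting into N ≡ 23 (mod 43) gives 3256t ≡ 22 (mod 43), and since 31⁻¹ ≡ 25 (mod 43), t ≡ 34. Hence N ≡ 1893 + 3256·34 = 112597 (mod 140008).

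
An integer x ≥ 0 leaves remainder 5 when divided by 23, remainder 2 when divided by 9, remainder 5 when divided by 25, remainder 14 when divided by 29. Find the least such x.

From x ≡ 5 (mod 23) write x = 5 + 23t. Substituting into x ≡ 2 (mod 9) gives 23t ≡ 6 (mod 9), and since 5⁻¹ ≡ 2 (mod 9), t ≡ 3. Hence x ≡ 5 + 23·3 = 74 (mod 207).
From x ≡ 74 (mod 207) write x = 74 + 207t. Substituting into x ≡ 5 (mod 25) gives 207t ≡ 6 (mod 25), and since 7⁻¹ ≡ 18 (mod 25), t ≡ 8. Hence x ≡ 74 + 207·8 = 1730 (mod 5175).
From x ≡ 1730 (mod 5175) write x = 1730 + 5175t. Substituting into x ≡ 14 (mod 29) gives 5175t ≡ 24 (mod 29), and since 13⁻¹ ≡ 9 (mod 29), t ≡ 13. Hence x ≡ 1730 + 5175·13 = 69005 (mod 150075).

69005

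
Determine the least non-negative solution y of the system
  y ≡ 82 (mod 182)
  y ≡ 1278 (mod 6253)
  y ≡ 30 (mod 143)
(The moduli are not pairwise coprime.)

201374

Combine the congruences pairwise.
gcd(182, 6253) = 13 and 13 | (1278 − 82), so the pair is consistent; merging gives y ≡ 26290 (mod 87542), where 87542 = lcm(182, 6253).
gcd(87542, 143) = 13 and 13 | (30 − 26290), so the pair is consistent; merging gives y ≡ 201374 (mod 962962), where 962962 = lcm(87542, 143).
The solution is unique modulo lcm(182, 6253, 143) = 962962.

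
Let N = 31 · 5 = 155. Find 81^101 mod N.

41

Mod 31: 81 ≡ 19; by Fermat, exponent reduces to 101 mod 30 = 11; 19^11 ≡ 10 (mod 31).
Mod 5: 81 ≡ 1; by Fermat, exponent reduces to 101 mod 4 = 1; 1^1 ≡ 1 (mod 5).
Combine by CRT: x ≡ 10 (mod 31), x ≡ 1 (mod 5) ⇒ x ≡ 41 (mod 155).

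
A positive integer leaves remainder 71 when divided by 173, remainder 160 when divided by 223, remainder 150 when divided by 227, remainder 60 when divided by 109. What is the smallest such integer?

From k ≡ 71 (mod 173) write k = 71 + 173t. Substituting into k ≡ 160 (mod 223) gives 173t ≡ 89 (mod 223), and since 173⁻¹ ≡ 165 (mod 223), t ≡ 190. Hence k ≡ 71 + 173·190 = 32941 (mod 38579).
From k ≡ 32941 (mod 38579) write k = 32941 + 38579t. Substituting into k ≡ 150 (mod 227) gives 38579t ≡ 124 (mod 227), and since 216⁻¹ ≡ 165 (mod 227), t ≡ 30. Hence k ≡ 32941 + 38579·30 = 1190311 (mod 8757433).
From k ≡ 1190311 (mod 8757433) write k = 1190311 + 8757433t. Substituting into k ≡ 60 (mod 109) gives 8757433t ≡ 29 (mod 109), and since 46⁻¹ ≡ 64 (mod 109), t ≡ 3. Hence k ≡ 1190311 + 8757433·3 = 27462610 (mod 954560197).

27462610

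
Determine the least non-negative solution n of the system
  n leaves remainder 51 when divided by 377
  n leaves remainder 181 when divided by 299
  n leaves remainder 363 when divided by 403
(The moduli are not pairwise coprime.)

205893

gcd(377, 299) = 13 and 13 | (181 − 51), so the pair is consistent; merging gives n ≡ 6460 (mod 8671), where 8671 = lcm(377, 299).
gcd(8671, 403) = 13 and 13 | (363 − 6460), so the pair is consistent; merging gives n ≡ 205893 (mod 268801), where 268801 = lcm(8671, 403).
The solution is unique modulo lcm(377, 299, 403) = 268801.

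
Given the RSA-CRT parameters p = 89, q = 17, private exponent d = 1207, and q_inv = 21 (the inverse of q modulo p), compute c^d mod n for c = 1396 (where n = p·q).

d_p = d mod (p−1) = 1207 mod 88 = 63; d_q = d mod (q−1) = 7.
m₁ = c^(d_p) mod p: c ≡ 61 (mod 89), and 61^63 mod 89 = 19.
m₂ = c^(d_q) mod q: c ≡ 2 (mod 17), and 2^7 mod 17 = 9.
h = q_inv·(m₁ − m₂) mod p = 21·(19 − 9) mod 89 = 32.
m = m₂ + h·q = 9 + 32·17 = 553.

553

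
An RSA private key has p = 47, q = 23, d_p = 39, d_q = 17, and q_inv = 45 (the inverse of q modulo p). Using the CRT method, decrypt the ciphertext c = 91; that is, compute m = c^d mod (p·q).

m₁ = c^(d_p) mod p: c ≡ 44 (mod 47), and 44^39 mod 47 = 15.
m₂ = c^(d_q) mod q: c ≡ 22 (mod 23), and 22^17 mod 23 = 22.
h = q_inv·(m₁ − m₂) mod p = 45·(15 − 22) mod 47 = 14.
m = m₂ + h·q = 22 + 14·23 = 344.

344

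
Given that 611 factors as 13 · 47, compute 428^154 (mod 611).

Mod 13: 428 ≡ 12; by Fermat, exponent reduces to 154 mod 12 = 10; 12^10 ≡ 1 (mod 13).
Mod 47: 428 ≡ 5; by Fermat, exponent reduces to 154 mod 46 = 16; 5^16 ≡ 17 (mod 47).
Combine by CRT: x ≡ 1 (mod 13), x ≡ 17 (mod 47) ⇒ x ≡ 534 (mod 611).

534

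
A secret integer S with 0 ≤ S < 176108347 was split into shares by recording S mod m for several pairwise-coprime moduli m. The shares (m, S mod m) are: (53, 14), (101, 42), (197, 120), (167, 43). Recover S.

170647824

From S ≡ 14 (mod 53) write S = 14 + 53t. Substituting into S ≡ 42 (mod 101) gives 53t ≡ 28 (mod 101), and since 53⁻¹ ≡ 61 (mod 101), t ≡ 92. Hence S ≡ 14 + 53·92 = 4890 (mod 5353).
From S ≡ 4890 (mod 5353) write S = 4890 + 5353t. Substituting into S ≡ 120 (mod 197) gives 5353t ≡ 155 (mod 197), and since 34⁻¹ ≡ 29 (mod 197), t ≡ 161. Hence S ≡ 4890 + 5353·161 = 866723 (mod 1054541).
From S ≡ 866723 (mod 1054541) write S = 866723 + 1054541t. Substituting into S ≡ 43 (mod 167) gives 1054541t ≡ 50 (mod 167), and since 103⁻¹ ≡ 60 (mod 167), t ≡ 161. Hence S ≡ 866723 + 1054541·161 = 170647824 (mod 176108347).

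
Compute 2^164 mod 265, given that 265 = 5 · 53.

Mod 5: 2 ≡ 2; since 4 | 164, by Fermat 2^164 ≡ 1 (mod 5).
Mod 53: 2 ≡ 2; by Fermat, exponent reduces to 164 mod 52 = 8; 2^8 ≡ 44 (mod 53).
Combine by CRT: x ≡ 1 (mod 5), x ≡ 44 (mod 53) ⇒ x ≡ 256 (mod 265).

256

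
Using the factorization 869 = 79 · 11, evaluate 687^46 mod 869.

687

Mod 79: 687 ≡ 55; 55^46 ≡ 55 (mod 79).
Mod 11: 687 ≡ 5; by Fermat, exponent reduces to 46 mod 10 = 6; 5^6 ≡ 5 (mod 11).
Combine by CRT: x ≡ 55 (mod 79), x ≡ 5 (mod 11) ⇒ x ≡ 687 (mod 869).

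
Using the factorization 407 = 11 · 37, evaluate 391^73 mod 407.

95

Mod 11: 391 ≡ 6; by Fermat, exponent reduces to 73 mod 10 = 3; 6^3 ≡ 7 (mod 11).
Mod 37: 391 ≡ 21; by Fermat, exponent reduces to 73 mod 36 = 1; 21^1 ≡ 21 (mod 37).
Combine by CRT: x ≡ 7 (mod 11), x ≡ 21 (mod 37) ⇒ x ≡ 95 (mod 407).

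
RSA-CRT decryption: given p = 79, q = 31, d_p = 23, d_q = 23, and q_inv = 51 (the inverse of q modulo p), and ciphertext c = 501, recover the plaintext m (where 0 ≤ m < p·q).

428

m₁ = c^(d_p) mod p: c ≡ 27 (mod 79), and 27^23 mod 79 = 33.
m₂ = c^(d_q) mod q: c ≡ 5 (mod 31), and 5^23 mod 31 = 25.
h = q_inv·(m₁ − m₂) mod p = 51·(33 − 25) mod 79 = 13.
m = m₂ + h·q = 25 + 13·31 = 428.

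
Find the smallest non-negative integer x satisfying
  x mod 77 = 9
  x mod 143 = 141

Combine the congruences pairwise.
gcd(77, 143) = 11 and 11 | (141 − 9), so the pair is consistent; merging gives x ≡ 856 (mod 1001), where 1001 = lcm(77, 143).
The solution is unique modulo lcm(77, 143) = 1001.

856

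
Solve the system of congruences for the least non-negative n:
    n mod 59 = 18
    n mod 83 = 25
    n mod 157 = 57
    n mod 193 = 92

Combine the congruences pairwise.
From n ≡ 18 (mod 59) write n = 18 + 59t. Substituting into n ≡ 25 (mod 83) gives 59t ≡ 7 (mod 83), and since 59⁻¹ ≡ 38 (mod 83), t ≡ 17. Hence n ≡ 18 + 59·17 = 1021 (mod 4897).
From n ≡ 1021 (mod 4897) write n = 1021 + 4897t. Substituting into n ≡ 57 (mod 157) gives 4897t ≡ 135 (mod 157), and since 30⁻¹ ≡ 89 (mod 157), t ≡ 83. Hence n ≡ 1021 + 4897·83 = 407472 (mod 768829).
From n ≡ 407472 (mod 768829) write n = 407472 + 768829t. Substituting into n ≡ 92 (mod 193) gives 768829t ≡ 43 (mod 193), and since 110⁻¹ ≡ 93 (mod 193), t ≡ 139. Hence n ≡ 407472 + 768829·139 = 107274703 (mod 148383997).

107274703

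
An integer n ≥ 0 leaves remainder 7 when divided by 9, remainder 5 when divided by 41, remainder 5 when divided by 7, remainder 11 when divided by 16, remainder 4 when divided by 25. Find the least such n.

402379

From n ≡ 7 (mod 9) write n = 7 + 9t. Substituting into n ≡ 5 (mod 41) gives 9t ≡ 39 (mod 41), and since 9⁻¹ ≡ 32 (mod 41), t ≡ 18. Hence n ≡ 7 + 9·18 = 169 (mod 369).
From n ≡ 169 (mod 369) write n = 169 + 369t. Substituting into n ≡ 5 (mod 7) gives 369t ≡ 4 (mod 7), and since 5⁻¹ ≡ 3 (mod 7), t ≡ 5. Hence n ≡ 169 + 369·5 = 2014 (mod 2583).
From n ≡ 2014 (mod 2583) write n = 2014 + 2583t. Substituting into n ≡ 11 (mod 16) gives 2583t ≡ 13 (mod 16), and since 7⁻¹ ≡ 7 (mod 16), t ≡ 11. Hence n ≡ 2014 + 2583·11 = 30427 (mod 41328).
From n ≡ 30427 (mod 41328) write n = 30427 + 41328t. Substituting into n ≡ 4 (mod 25) gives 41328t ≡ 2 (mod 25), and since 3⁻¹ ≡ 17 (mod 25), t ≡ 9. Hence n ≡ 30427 + 41328·9 = 402379 (mod 1033200).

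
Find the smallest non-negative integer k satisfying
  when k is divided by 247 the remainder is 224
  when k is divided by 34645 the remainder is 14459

gcd(247, 34645) = 13 and 13 | (14459 − 224), so the pair is consistent; merging gives k ≡ 326264 (mod 658255), where 658255 = lcm(247, 34645).
The solution is unique modulo lcm(247, 34645) = 658255.

326264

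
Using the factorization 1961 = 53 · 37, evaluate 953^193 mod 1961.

Mod 53: 953 ≡ 52; by Fermat, exponent reduces to 193 mod 52 = 37; 52^37 ≡ 52 (mod 53).
Mod 37: 953 ≡ 28; by Fermat, exponent reduces to 193 mod 36 = 13; 28^13 ≡ 25 (mod 37).
Combine by CRT: x ≡ 52 (mod 53), x ≡ 25 (mod 37) ⇒ x ≡ 1801 (mod 1961).

1801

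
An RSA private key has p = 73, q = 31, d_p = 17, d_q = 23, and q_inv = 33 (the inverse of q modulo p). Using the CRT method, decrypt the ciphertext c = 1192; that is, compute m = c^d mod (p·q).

m₁ = c^(d_p) mod p: c ≡ 24 (mod 73), and 24^17 mod 73 = 3.
m₂ = c^(d_q) mod q: c ≡ 14 (mod 31), and 14^23 mod 31 = 18.
h = q_inv·(m₁ − m₂) mod p = 33·(3 − 18) mod 73 = 16.
m = m₂ + h·q = 18 + 16·31 = 514.

514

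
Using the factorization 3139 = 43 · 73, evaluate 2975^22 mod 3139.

1024

Mod 43: 2975 ≡ 8; 8^22 ≡ 35 (mod 43).
Mod 73: 2975 ≡ 55; 55^22 ≡ 2 (mod 73).
Combine by CRT: x ≡ 35 (mod 43), x ≡ 2 (mod 73) ⇒ x ≡ 1024 (mod 3139).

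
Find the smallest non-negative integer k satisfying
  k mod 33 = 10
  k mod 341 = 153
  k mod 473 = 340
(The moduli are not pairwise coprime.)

13111

gcd(33, 341) = 11 and 11 | (153 − 10), so the pair is consistent; merging gives k ≡ 835 (mod 1023), where 1023 = lcm(33, 341).
gcd(1023, 473) = 11 and 11 | (340 − 835), so the pair is consistent; merging gives k ≡ 13111 (mod 43989), where 43989 = lcm(1023, 473).
The solution is unique modulo lcm(33, 341, 473) = 43989.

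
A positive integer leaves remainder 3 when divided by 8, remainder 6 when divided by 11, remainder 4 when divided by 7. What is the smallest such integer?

347

Combine the congruences pairwise.
From N ≡ 3 (mod 8) write N = 3 + 8t. Substituting into N ≡ 6 (mod 11) gives 8t ≡ 3 (mod 11), and since 8⁻¹ ≡ 7 (mod 11), t ≡ 10. Hence N ≡ 3 + 8·10 = 83 (mod 88).
From N ≡ 83 (mod 88) write N = 83 + 88t. Substituting into N ≡ 4 (mod 7) gives 88t ≡ 5 (mod 7), and since 4⁻¹ ≡ 2 (mod 7), t ≡ 3. Hence N ≡ 83 + 88·3 = 347 (mod 616).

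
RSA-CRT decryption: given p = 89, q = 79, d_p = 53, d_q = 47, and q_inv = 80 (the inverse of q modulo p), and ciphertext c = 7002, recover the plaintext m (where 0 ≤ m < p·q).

6435

m₁ = c^(d_p) mod p: c ≡ 60 (mod 89), and 60^53 mod 89 = 27.
m₂ = c^(d_q) mod q: c ≡ 50 (mod 79), and 50^47 mod 79 = 36.
h = q_inv·(m₁ − m₂) mod p = 80·(27 − 36) mod 89 = 81.
m = m₂ + h·q = 36 + 81·79 = 6435.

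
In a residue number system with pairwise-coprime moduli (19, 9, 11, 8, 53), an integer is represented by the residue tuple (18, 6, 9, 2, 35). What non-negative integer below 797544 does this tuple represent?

183786

From x ≡ 18 (mod 19) write x = 18 + 19t. Substituting into x ≡ 6 (mod 9) gives 19t ≡ 6 (mod 9), and since 1⁻¹ ≡ 1 (mod 9), t ≡ 6. Hence x ≡ 18 + 19·6 = 132 (mod 171).
From x ≡ 132 (mod 171) write x = 132 + 171t. Substituting into x ≡ 9 (mod 11) gives 171t ≡ 9 (mod 11), and since 6⁻¹ ≡ 2 (mod 11), t ≡ 7. Hence x ≡ 132 + 171·7 = 1329 (mod 1881).
From x ≡ 1329 (mod 1881) write x = 1329 + 1881t. Substituting into x ≡ 2 (mod 8) gives 1881t ≡ 1 (mod 8), and since 1⁻¹ ≡ 1 (mod 8), t ≡ 1. Hence x ≡ 1329 + 1881·1 = 3210 (mod 15048).
From x ≡ 3210 (mod 15048) write x = 3210 + 15048t. Substituting into x ≡ 35 (mod 53) gives 15048t ≡ 5 (mod 53), and since 49⁻¹ ≡ 13 (mod 53), t ≡ 12. Hence x ≡ 3210 + 15048·12 = 183786 (mod 797544).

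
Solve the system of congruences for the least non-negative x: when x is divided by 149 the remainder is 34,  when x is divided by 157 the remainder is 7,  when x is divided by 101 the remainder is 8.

1711150

Combine the congruences pairwise.
From x ≡ 34 (mod 149) write x = 34 + 149t. Substituting into x ≡ 7 (mod 157) gives 149t ≡ 130 (mod 157), and since 149⁻¹ ≡ 98 (mod 157), t ≡ 23. Hence x ≡ 34 + 149·23 = 3461 (mod 23393).
From x ≡ 3461 (mod 23393) write x = 3461 + 23393t. Substituting into x ≡ 8 (mod 101) gives 23393t ≡ 82 (mod 101), and since 62⁻¹ ≡ 44 (mod 101), t ≡ 73. Hence x ≡ 3461 + 23393·73 = 1711150 (mod 2362693).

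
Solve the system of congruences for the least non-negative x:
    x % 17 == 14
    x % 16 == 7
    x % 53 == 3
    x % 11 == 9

49399

The moduli are pairwise coprime; N = 17·16·53·11 = 158576.
N/17 = 9328; 9328 ≡ 12 (mod 17); 12·10 ≡ 1, so inverse 10.
N/16 = 9911; 9911 ≡ 7 (mod 16); 7·7 ≡ 1, so inverse 7.
N/53 = 2992; 2992 ≡ 24 (mod 53); 24·42 ≡ 1, so inverse 42.
N/11 = 14416; 14416 ≡ 6 (mod 11); 6·2 ≡ 1, so inverse 2.
x ≡ 14·9328·10 + 7·9911·7 + 3·2992·42 + 9·14416·2 = 2428039.
2428039 mod 158576 = 49399.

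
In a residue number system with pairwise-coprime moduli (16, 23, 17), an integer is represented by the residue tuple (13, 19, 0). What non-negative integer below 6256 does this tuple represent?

Combine the congruences pairwise.
From x ≡ 13 (mod 16) write x = 13 + 16t. Substituting into x ≡ 19 (mod 23) gives 16t ≡ 6 (mod 23), and since 16⁻¹ ≡ 13 (mod 23), t ≡ 9. Hence x ≡ 13 + 16·9 = 157 (mod 368).
From x ≡ 157 (mod 368) write x = 157 + 368t. Substituting into x ≡ 0 (mod 17) gives 368t ≡ 13 (mod 17), and since 11⁻¹ ≡ 14 (mod 17), t ≡ 12. Hence x ≡ 157 + 368·12 = 4573 (mod 6256).

4573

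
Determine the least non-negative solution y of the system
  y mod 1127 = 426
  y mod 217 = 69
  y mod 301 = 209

43252

gcd(1127, 217) = 7 and 7 | (69 − 426), so the pair is consistent; merging gives y ≡ 8315 (mod 34937), where 34937 = lcm(1127, 217).
gcd(34937, 301) = 7 and 7 | (209 − 8315), so the pair is consistent; merging gives y ≡ 43252 (mod 1502291), where 1502291 = lcm(34937, 301).
The solution is unique modulo lcm(1127, 217, 301) = 1502291.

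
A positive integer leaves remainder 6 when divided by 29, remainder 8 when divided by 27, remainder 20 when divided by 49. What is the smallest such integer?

11780

Combine the congruences pairwise.
From k ≡ 6 (mod 29) write k = 6 + 29t. Substituting into k ≡ 8 (mod 27) gives 29t ≡ 2 (mod 27), and since 2⁻¹ ≡ 14 (mod 27), t ≡ 1. Hence k ≡ 6 + 29·1 = 35 (mod 783).
From k ≡ 35 (mod 783) write k = 35 + 783t. Substituting into k ≡ 20 (mod 49) gives 783t ≡ 34 (mod 49), and since 48⁻¹ ≡ 48 (mod 49), t ≡ 15. Hence k ≡ 35 + 783·15 = 11780 (mod 38367).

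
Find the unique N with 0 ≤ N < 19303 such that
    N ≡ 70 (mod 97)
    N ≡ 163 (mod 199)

11904

Combine the congruences pairwise.
From N ≡ 70 (mod 97) write N = 70 + 97t. Substituting into N ≡ 163 (mod 199) gives 97t ≡ 93 (mod 199), and since 97⁻¹ ≡ 119 (mod 199), t ≡ 122. Hence N ≡ 70 + 97·122 = 11904 (mod 19303).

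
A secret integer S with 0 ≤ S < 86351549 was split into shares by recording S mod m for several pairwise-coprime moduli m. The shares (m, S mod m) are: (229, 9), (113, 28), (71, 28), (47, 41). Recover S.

51194791

The moduli are pairwise coprime; N = 229·113·71·47 = 86351549.
N/229 = 377081; 377081 ≡ 147 (mod 229); 147·148 ≡ 1, so inverse 148.
N/113 = 764173; 764173 ≡ 67 (mod 113); 67·27 ≡ 1, so inverse 27.
N/71 = 1216219; 1216219 ≡ 60 (mod 71); 60·58 ≡ 1, so inverse 58.
N/47 = 1837267; 1837267 ≡ 37 (mod 47); 37·14 ≡ 1, so inverse 14.
S ≡ 9·377081·148 + 28·764173·27 + 28·1216219·58 + 41·1837267·14 = 4109717594.
4109717594 mod 86351549 = 51194791.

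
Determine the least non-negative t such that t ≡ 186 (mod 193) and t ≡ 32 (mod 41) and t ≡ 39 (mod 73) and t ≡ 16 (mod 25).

10042941

The moduli are pairwise coprime; N = 193·41·73·25 = 14441225.
N/193 = 74825; 74825 ≡ 134 (mod 193); 134·157 ≡ 1, so inverse 157.
N/41 = 352225; 352225 ≡ 35 (mod 41); 35·34 ≡ 1, so inverse 34.
N/73 = 197825; 197825 ≡ 68 (mod 73); 68·29 ≡ 1, so inverse 29.
N/25 = 577649; 577649 ≡ 24 (mod 25); 24·24 ≡ 1, so inverse 24.
t ≡ 186·74825·157 + 32·352225·34 + 39·197825·29 + 16·577649·24 = 3013817741.
3013817741 mod 14441225 = 10042941.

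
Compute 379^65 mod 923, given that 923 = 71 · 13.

Mod 71: 379 ≡ 24; 24^65 ≡ 30 (mod 71).
Mod 13: 379 ≡ 2; by Fermat, exponent reduces to 65 mod 12 = 5; 2^5 ≡ 6 (mod 13).
Combine by CRT: x ≡ 30 (mod 71), x ≡ 6 (mod 13) ⇒ x ≡ 669 (mod 923).

669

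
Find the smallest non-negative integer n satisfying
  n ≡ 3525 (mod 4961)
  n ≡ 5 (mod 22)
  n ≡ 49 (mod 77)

gcd(4961, 22) = 11 and 11 | (5 − 3525), so the pair is consistent; merging gives n ≡ 3525 (mod 9922), where 9922 = lcm(4961, 22).
gcd(9922, 77) = 11 and 11 | (49 − 3525), so the pair is consistent; merging gives n ≡ 13447 (mod 69454), where 69454 = lcm(9922, 77).
The solution is unique modulo lcm(4961, 22, 77) = 69454.

13447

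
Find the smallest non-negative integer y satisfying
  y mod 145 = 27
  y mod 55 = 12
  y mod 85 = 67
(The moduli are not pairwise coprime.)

14092

Combine the congruences pairwise.
gcd(145, 55) = 5 and 5 | (12 − 27), so the pair is consistent; merging gives y ≡ 1332 (mod 1595), where 1595 = lcm(145, 55).
gcd(1595, 85) = 5 and 5 | (67 − 1332), so the pair is consistent; merging gives y ≡ 14092 (mod 27115), where 27115 = lcm(1595, 85).
The solution is unique modulo lcm(145, 55, 85) = 27115.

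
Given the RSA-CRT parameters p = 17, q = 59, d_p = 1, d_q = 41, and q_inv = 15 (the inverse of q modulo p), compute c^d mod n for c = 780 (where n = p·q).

m₁ = c^(d_p) mod p: c ≡ 15 (mod 17), and 15^1 mod 17 = 15.
m₂ = c^(d_q) mod q: c ≡ 13 (mod 59), and 13^41 mod 59 = 52.
h = q_inv·(m₁ − m₂) mod p = 15·(15 − 52) mod 17 = 6.
m = m₂ + h·q = 52 + 6·59 = 406.

406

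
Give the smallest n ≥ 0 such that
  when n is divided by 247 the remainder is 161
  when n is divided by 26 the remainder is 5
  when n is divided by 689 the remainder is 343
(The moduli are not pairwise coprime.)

22391

gcd(247, 26) = 13 and 13 | (5 − 161), so the pair is consistent; merging gives n ≡ 161 (mod 494), where 494 = lcm(247, 26).
gcd(494, 689) = 13 and 13 | (343 − 161), so the pair is consistent; merging gives n ≡ 22391 (mod 26182), where 26182 = lcm(494, 689).
The solution is unique modulo lcm(247, 26, 689) = 26182.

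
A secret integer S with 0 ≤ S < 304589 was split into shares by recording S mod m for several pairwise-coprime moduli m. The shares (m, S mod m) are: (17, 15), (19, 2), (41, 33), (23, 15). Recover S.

165017

From S ≡ 15 (mod 17) write S = 15 + 17t. Substituting into S ≡ 2 (mod 19) gives 17t ≡ 6 (mod 19), and since 17⁻¹ ≡ 9 (mod 19), t ≡ 16. Hence S ≡ 15 + 17·16 = 287 (mod 323).
From S ≡ 287 (mod 323) write S = 287 + 323t. Substituting into S ≡ 33 (mod 41) gives 323t ≡ 33 (mod 41), and since 36⁻¹ ≡ 8 (mod 41), t ≡ 18. Hence S ≡ 287 + 323·18 = 6101 (mod 13243).
From S ≡ 6101 (mod 13243) write S = 6101 + 13243t. Substituting into S ≡ 15 (mod 23) gives 13243t ≡ 9 (mod 23), and since 18⁻¹ ≡ 9 (mod 23), t ≡ 12. Hence S ≡ 6101 + 13243·12 = 165017 (mod 304589).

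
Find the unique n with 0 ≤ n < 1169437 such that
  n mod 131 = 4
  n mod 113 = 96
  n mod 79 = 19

From n ≡ 4 (mod 131) write n = 4 + 131t. Substituting into n ≡ 96 (mod 113) gives 131t ≡ 92 (mod 113), and since 18⁻¹ ≡ 44 (mod 113), t ≡ 93. Hence n ≡ 4 + 131·93 = 12187 (mod 14803).
From n ≡ 12187 (mod 14803) write n = 12187 + 14803t. Substituting into n ≡ 19 (mod 79) gives 14803t ≡ 77 (mod 79), and since 30⁻¹ ≡ 29 (mod 79), t ≡ 21. Hence n ≡ 12187 + 14803·21 = 323050 (mod 1169437).

323050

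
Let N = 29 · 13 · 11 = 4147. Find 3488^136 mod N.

3389

Mod 29: 3488 ≡ 8; by Fermat, exponent reduces to 136 mod 28 = 24; 8^24 ≡ 25 (mod 29).
Mod 13: 3488 ≡ 4; by Fermat, exponent reduces to 136 mod 12 = 4; 4^4 ≡ 9 (mod 13).
Mod 11: 3488 ≡ 1; by Fermat, exponent reduces to 136 mod 10 = 6; 1^6 ≡ 1 (mod 11).
Combine by CRT: x ≡ 25 (mod 29), x ≡ 9 (mod 13), x ≡ 1 (mod 11) ⇒ x ≡ 3389 (mod 4147).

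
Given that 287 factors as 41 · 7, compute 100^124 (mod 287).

Mod 41: 100 ≡ 18; by Fermat, exponent reduces to 124 mod 40 = 4; 18^4 ≡ 16 (mod 41).
Mod 7: 100 ≡ 2; by Fermat, exponent reduces to 124 mod 6 = 4; 2^4 ≡ 2 (mod 7).
Combine by CRT: x ≡ 16 (mod 41), x ≡ 2 (mod 7) ⇒ x ≡ 16 (mod 287).

16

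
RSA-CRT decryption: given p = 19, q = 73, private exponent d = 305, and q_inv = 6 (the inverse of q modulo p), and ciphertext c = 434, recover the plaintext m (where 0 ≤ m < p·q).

310

d_p = d mod (p−1) = 305 mod 18 = 17; d_q = d mod (q−1) = 17.
m₁ = c^(d_p) mod p: c ≡ 16 (mod 19), and 16^17 mod 19 = 6.
m₂ = c^(d_q) mod q: c ≡ 69 (mod 73), and 69^17 mod 73 = 18.
h = q_inv·(m₁ − m₂) mod p = 6·(6 − 18) mod 19 = 4.
m = m₂ + h·q = 18 + 4·73 = 310.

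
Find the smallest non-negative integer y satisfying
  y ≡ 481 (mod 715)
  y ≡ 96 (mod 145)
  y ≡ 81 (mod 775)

gcd(715, 145) = 5 and 5 | (96 − 481), so the pair is consistent; merging gives y ≡ 17641 (mod 20735), where 20735 = lcm(715, 145).
gcd(20735, 775) = 5 and 5 | (81 − 17641), so the pair is consistent; merging gives y ≡ 411606 (mod 3213925), where 3213925 = lcm(20735, 775).
The solution is unique modulo lcm(715, 145, 775) = 3213925.

411606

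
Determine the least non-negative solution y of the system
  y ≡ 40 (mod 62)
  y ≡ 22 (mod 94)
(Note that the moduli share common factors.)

gcd(62, 94) = 2 and 2 | (22 − 40), so the pair is consistent; merging gives y ≡ 1714 (mod 2914), where 2914 = lcm(62, 94).
The solution is unique modulo lcm(62, 94) = 2914.

1714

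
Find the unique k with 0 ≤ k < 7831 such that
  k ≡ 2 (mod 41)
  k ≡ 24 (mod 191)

4799

From k ≡ 2 (mod 41) write k = 2 + 41t. Substituting into k ≡ 24 (mod 191) gives 41t ≡ 22 (mod 191), and since 41⁻¹ ≡ 14 (mod 191), t ≡ 117. Hence k ≡ 2 + 41·117 = 4799 (mod 7831).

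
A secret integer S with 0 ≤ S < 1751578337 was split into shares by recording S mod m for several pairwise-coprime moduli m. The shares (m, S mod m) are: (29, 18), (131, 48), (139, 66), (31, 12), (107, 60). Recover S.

From S ≡ 18 (mod 29) write S = 18 + 29t. Substituting into S ≡ 48 (mod 131) gives 29t ≡ 30 (mod 131), and since 29⁻¹ ≡ 122 (mod 131), t ≡ 123. Hence S ≡ 18 + 29·123 = 3585 (mod 3799).
From S ≡ 3585 (mod 3799) write S = 3585 + 3799t. Substituting into S ≡ 66 (mod 139) gives 3799t ≡ 95 (mod 139), and since 46⁻¹ ≡ 136 (mod 139), t ≡ 132. Hence S ≡ 3585 + 3799·132 = 505053 (mod 528061).
From S ≡ 505053 (mod 528061) write S = 505053 + 528061t. Substituting into S ≡ 12 (mod 31) gives 528061t ≡ 11 (mod 31), and since 7⁻¹ ≡ 9 (mod 31), t ≡ 6. Hence S ≡ 505053 + 528061·6 = 3673419 (mod 16369891).
From S ≡ 3673419 (mod 16369891) write S = 3673419 + 16369891t. Substituting into S ≡ 60 (mod 107) gives 16369891t ≡ 58 (mod 107), and since 68⁻¹ ≡ 96 (mod 107), t ≡ 4. Hence S ≡ 3673419 + 16369891·4 = 69152983 (mod 1751578337).

69152983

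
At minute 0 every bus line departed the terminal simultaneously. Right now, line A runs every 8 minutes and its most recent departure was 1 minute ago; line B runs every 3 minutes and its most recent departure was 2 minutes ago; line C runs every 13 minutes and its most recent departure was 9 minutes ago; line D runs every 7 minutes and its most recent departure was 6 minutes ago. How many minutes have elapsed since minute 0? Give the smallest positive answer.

The moduli are pairwise coprime; N = 8·3·13·7 = 2184.
N/8 = 273; 273 ≡ 1 (mod 8), inverse 1.
N/3 = 728; 728 ≡ 2 (mod 3); 2·2 ≡ 1, so inverse 2.
N/13 = 168; 168 ≡ 12 (mod 13); 12·12 ≡ 1, so inverse 12.
N/7 = 312; 312 ≡ 4 (mod 7); 4·2 ≡ 1, so inverse 2.
t ≡ 1·273·1 + 2·728·2 + 9·168·12 + 6·312·2 = 25073.
25073 mod 2184 = 1049.

1049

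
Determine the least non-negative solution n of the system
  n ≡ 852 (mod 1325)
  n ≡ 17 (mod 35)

gcd(1325, 35) = 5 and 5 | (17 − 852), so the pair is consistent; merging gives n ≡ 8802 (mod 9275), where 9275 = lcm(1325, 35).
The solution is unique modulo lcm(1325, 35) = 9275.

8802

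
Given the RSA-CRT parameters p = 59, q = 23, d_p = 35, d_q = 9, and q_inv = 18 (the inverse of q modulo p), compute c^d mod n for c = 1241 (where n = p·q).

1057

m₁ = c^(d_p) mod p: c ≡ 2 (mod 59), and 2^35 mod 59 = 54.
m₂ = c^(d_q) mod q: c ≡ 22 (mod 23), and 22^9 mod 23 = 22.
h = q_inv·(m₁ − m₂) mod p = 18·(54 − 22) mod 59 = 45.
m = m₂ + h·q = 22 + 45·23 = 1057.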